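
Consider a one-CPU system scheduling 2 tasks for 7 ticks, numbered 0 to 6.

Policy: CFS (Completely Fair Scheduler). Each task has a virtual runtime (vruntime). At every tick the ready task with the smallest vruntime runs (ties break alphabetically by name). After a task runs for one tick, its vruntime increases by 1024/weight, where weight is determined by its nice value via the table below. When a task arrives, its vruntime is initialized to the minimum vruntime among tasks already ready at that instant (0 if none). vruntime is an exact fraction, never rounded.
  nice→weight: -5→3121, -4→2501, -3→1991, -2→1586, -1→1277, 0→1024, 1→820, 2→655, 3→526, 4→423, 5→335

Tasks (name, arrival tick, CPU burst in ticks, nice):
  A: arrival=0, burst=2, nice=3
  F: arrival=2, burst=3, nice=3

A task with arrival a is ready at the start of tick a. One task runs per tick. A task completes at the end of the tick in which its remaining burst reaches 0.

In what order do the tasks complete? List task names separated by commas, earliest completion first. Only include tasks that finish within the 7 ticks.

completion order = A, F

t=0: vr[A=0] → run A
t=1: vr[A=512/263] → run A
t=2: vr[F=0] → run F
t=3: vr[F=512/263] → run F
t=4: vr[F=1024/263] → run F
t=5: (idle)
t=6: (idle)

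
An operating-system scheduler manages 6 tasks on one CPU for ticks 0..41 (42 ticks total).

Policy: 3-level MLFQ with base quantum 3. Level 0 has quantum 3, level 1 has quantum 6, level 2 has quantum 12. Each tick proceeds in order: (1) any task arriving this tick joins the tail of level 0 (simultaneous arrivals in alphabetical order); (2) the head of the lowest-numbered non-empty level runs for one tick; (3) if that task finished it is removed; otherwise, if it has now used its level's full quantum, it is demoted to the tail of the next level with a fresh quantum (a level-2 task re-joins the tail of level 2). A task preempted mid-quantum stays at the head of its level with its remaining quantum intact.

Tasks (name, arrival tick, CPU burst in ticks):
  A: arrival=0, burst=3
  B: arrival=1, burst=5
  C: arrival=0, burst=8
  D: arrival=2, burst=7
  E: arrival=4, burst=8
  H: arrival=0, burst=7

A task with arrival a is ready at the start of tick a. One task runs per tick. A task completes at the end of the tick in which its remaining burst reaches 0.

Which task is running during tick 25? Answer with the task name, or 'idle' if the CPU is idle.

running at tick 25 = H

t=0: L0/L1/L2 = ACH/-/- → run A
t=1: L0/L1/L2 = ACHB/-/- → run A
t=2: L0/L1/L2 = ACHBD/-/- → run A
t=3: L0/L1/L2 = CHBD/-/- → run C
t=4: L0/L1/L2 = CHBDE/-/- → run C
t=5: L0/L1/L2 = CHBDE/-/- → run C
t=6: L0/L1/L2 = HBDE/C/- → run H
t=7: L0/L1/L2 = HBDE/C/- → run H
t=8: L0/L1/L2 = HBDE/C/- → run H
t=9: L0/L1/L2 = BDE/CH/- → run B
t=10: L0/L1/L2 = BDE/CH/- → run B
t=11: L0/L1/L2 = BDE/CH/- → run B
t=12: L0/L1/L2 = DE/CHB/- → run D
t=13: L0/L1/L2 = DE/CHB/- → run D
t=14: L0/L1/L2 = DE/CHB/- → run D
t=15: L0/L1/L2 = E/CHBD/- → run E
t=16: L0/L1/L2 = E/CHBD/- → run E
t=17: L0/L1/L2 = E/CHBD/- → run E
t=18: L0/L1/L2 = -/CHBDE/- → run C
t=19: L0/L1/L2 = -/CHBDE/- → run C
t=20: L0/L1/L2 = -/CHBDE/- → run C
t=21: L0/L1/L2 = -/CHBDE/- → run C
t=22: L0/L1/L2 = -/CHBDE/- → run C
t=23: L0/L1/L2 = -/HBDE/- → run H
t=24: L0/L1/L2 = -/HBDE/- → run H
t=25: L0/L1/L2 = -/HBDE/- → run H
t=26: L0/L1/L2 = -/HBDE/- → run H
t=27: L0/L1/L2 = -/BDE/- → run B
t=28: L0/L1/L2 = -/BDE/- → run B
t=29: L0/L1/L2 = -/DE/- → run D
t=30: L0/L1/L2 = -/DE/- → run D
t=31: L0/L1/L2 = -/DE/- → run D
t=32: L0/L1/L2 = -/DE/- → run D
t=33: L0/L1/L2 = -/E/- → run E
t=34: L0/L1/L2 = -/E/- → run E
t=35: L0/L1/L2 = -/E/- → run E
t=36: L0/L1/L2 = -/E/- → run E
t=37: L0/L1/L2 = -/E/- → run E
t=38: (idle)
t=39: (idle)
t=40: (idle)
t=41: (idle)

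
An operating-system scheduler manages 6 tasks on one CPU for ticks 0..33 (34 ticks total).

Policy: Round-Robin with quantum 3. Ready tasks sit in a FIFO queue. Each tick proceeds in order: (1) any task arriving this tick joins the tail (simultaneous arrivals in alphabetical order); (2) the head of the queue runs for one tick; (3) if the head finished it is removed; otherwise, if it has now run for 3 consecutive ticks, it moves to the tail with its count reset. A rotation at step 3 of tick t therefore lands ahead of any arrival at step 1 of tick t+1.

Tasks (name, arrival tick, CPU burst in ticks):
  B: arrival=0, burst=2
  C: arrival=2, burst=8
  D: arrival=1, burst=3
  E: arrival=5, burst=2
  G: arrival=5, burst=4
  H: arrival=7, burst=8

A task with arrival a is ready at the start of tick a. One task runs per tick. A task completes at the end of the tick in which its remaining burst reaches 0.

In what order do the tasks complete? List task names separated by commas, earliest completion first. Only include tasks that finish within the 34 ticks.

completion order = B, D, E, G, C, H

t=0: queue=[B] q_used=0 → run B
t=1: queue=[B,D] q_used=1 → run B
t=2: queue=[D,C] q_used=0 → run D
t=3: queue=[D,C] q_used=1 → run D
t=4: queue=[D,C] q_used=2 → run D
t=5: queue=[C,E,G] q_used=0 → run C
t=6: queue=[C,E,G] q_used=1 → run C
t=7: queue=[C,E,G,H] q_used=2 → run C
t=8: queue=[E,G,H,C] q_used=0 → run E
t=9: queue=[E,G,H,C] q_used=1 → run E
t=10: queue=[G,H,C] q_used=0 → run G
t=11: queue=[G,H,C] q_used=1 → run G
t=12: queue=[G,H,C] q_used=2 → run G
t=13: queue=[H,C,G] q_used=0 → run H
t=14: queue=[H,C,G] q_used=1 → run H
t=15: queue=[H,C,G] q_used=2 → run H
t=16: queue=[C,G,H] q_used=0 → run C
t=17: queue=[C,G,H] q_used=1 → run C
t=18: queue=[C,G,H] q_used=2 → run C
t=19: queue=[G,H,C] q_used=0 → run G
t=20: queue=[H,C] q_used=0 → run H
t=21: queue=[H,C] q_used=1 → run H
t=22: queue=[H,C] q_used=2 → run H
t=23: queue=[C,H] q_used=0 → run C
t=24: queue=[C,H] q_used=1 → run C
t=25: queue=[H] q_used=0 → run H
t=26: queue=[H] q_used=1 → run H
t=27: (idle)
t=28: (idle)
t=29: (idle)
t=30: (idle)
t=31: (idle)
t=32: (idle)
t=33: (idle)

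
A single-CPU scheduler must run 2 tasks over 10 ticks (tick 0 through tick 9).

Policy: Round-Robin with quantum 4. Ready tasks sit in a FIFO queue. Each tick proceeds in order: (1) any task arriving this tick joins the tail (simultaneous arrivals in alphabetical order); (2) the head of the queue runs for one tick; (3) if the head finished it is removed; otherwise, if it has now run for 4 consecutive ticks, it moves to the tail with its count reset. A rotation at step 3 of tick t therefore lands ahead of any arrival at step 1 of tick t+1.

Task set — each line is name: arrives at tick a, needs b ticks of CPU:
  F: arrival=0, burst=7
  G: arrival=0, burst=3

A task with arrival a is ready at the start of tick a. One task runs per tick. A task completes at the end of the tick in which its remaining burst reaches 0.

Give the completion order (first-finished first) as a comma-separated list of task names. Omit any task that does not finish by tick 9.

completion order = G, F

t=0: queue=[F,G] q_used=0 → run F
t=1: queue=[F,G] q_used=1 → run F
t=2: queue=[F,G] q_used=2 → run F
t=3: queue=[F,G] q_used=3 → run F
t=4: queue=[G,F] q_used=0 → run G
t=5: queue=[G,F] q_used=1 → run G
t=6: queue=[G,F] q_used=2 → run G
t=7: queue=[F] q_used=0 → run F
t=8: queue=[F] q_used=1 → run F
t=9: queue=[F] q_used=2 → run F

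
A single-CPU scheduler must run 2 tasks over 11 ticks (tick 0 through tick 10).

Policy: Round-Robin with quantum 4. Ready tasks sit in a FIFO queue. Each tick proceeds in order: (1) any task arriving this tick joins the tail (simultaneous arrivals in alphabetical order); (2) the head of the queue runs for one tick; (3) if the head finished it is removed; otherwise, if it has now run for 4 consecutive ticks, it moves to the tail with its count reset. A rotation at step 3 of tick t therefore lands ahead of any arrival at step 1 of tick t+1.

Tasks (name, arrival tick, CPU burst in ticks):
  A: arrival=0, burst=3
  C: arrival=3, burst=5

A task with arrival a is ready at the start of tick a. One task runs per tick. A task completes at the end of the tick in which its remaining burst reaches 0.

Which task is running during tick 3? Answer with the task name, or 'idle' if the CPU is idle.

t=0: queue=[A] q_used=0 → run A
t=1: queue=[A] q_used=1 → run A
t=2: queue=[A] q_used=2 → run A
t=3: queue=[C] q_used=0 → run C
t=4: queue=[C] q_used=1 → run C
t=5: queue=[C] q_used=2 → run C
t=6: queue=[C] q_used=3 → run C
t=7: queue=[C] q_used=0 → run C
t=8: (idle)
t=9: (idle)
t=10: (idle)

running at tick 3 = C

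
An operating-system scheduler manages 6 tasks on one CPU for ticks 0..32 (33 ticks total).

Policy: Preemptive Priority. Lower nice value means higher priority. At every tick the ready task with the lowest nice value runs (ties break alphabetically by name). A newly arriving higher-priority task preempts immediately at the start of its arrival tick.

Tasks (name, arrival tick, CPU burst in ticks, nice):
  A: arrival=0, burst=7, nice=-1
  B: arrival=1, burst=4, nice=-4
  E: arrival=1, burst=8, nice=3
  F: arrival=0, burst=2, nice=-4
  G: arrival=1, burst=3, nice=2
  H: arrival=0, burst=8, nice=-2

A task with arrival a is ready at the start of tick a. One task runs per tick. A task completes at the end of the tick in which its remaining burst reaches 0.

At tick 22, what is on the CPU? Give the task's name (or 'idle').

t=0: ready={A,F,H} → run F
t=1: ready={A,B,E,F,G,H} → run B
t=2: ready={A,B,E,F,G,H} → run B
t=3: ready={A,B,E,F,G,H} → run B
t=4: ready={A,B,E,F,G,H} → run B
t=5: ready={A,E,F,G,H} → run F
t=6: ready={A,E,G,H} → run H
t=7: ready={A,E,G,H} → run H
t=8: ready={A,E,G,H} → run H
t=9: ready={A,E,G,H} → run H
t=10: ready={A,E,G,H} → run H
t=11: ready={A,E,G,H} → run H
t=12: ready={A,E,G,H} → run H
t=13: ready={A,E,G,H} → run H
t=14: ready={A,E,G} → run A
t=15: ready={A,E,G} → run A
t=16: ready={A,E,G} → run A
t=17: ready={A,E,G} → run A
t=18: ready={A,E,G} → run A
t=19: ready={A,E,G} → run A
t=20: ready={A,E,G} → run A
t=21: ready={E,G} → run G
t=22: ready={E,G} → run G
t=23: ready={E,G} → run G
t=24: ready={E} → run E
t=25: ready={E} → run E
t=26: ready={E} → run E
t=27: ready={E} → run E
t=28: ready={E} → run E
t=29: ready={E} → run E
t=30: ready={E} → run E
t=31: ready={E} → run E
t=32: (idle)

running at tick 22 = G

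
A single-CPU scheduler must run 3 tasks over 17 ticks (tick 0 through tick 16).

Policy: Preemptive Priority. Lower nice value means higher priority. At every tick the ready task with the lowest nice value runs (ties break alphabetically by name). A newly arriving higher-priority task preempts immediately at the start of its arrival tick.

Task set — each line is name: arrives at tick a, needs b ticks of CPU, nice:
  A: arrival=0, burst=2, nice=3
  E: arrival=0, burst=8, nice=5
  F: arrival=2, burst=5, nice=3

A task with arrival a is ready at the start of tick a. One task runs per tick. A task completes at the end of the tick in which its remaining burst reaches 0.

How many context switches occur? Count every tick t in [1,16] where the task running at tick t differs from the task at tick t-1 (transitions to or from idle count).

t=0: ready={A,E} → run A
t=1: ready={A,E} → run A
t=2: ready={E,F} → run F
t=3: ready={E,F} → run F
t=4: ready={E,F} → run F
t=5: ready={E,F} → run F
t=6: ready={E,F} → run F
t=7: ready={E} → run E
t=8: ready={E} → run E
t=9: ready={E} → run E
t=10: ready={E} → run E
t=11: ready={E} → run E
t=12: ready={E} → run E
t=13: ready={E} → run E
t=14: ready={E} → run E
t=15: (idle)
t=16: (idle)

context switches = 3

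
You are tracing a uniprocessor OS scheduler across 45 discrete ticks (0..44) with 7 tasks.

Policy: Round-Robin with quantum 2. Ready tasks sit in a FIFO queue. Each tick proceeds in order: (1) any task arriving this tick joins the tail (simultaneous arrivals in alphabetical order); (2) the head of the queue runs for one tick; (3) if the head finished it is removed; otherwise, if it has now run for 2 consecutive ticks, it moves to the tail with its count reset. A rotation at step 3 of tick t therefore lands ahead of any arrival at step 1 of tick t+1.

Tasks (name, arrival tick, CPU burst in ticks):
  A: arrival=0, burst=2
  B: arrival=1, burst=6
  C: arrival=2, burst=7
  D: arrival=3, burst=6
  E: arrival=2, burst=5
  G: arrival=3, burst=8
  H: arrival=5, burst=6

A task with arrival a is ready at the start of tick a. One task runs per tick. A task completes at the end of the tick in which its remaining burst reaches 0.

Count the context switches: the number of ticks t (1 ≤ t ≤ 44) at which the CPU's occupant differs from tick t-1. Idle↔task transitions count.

context switches = 21

t=0: queue=[A] q_used=0 → run A
t=1: queue=[A,B] q_used=1 → run A
t=2: queue=[B,C,E] q_used=0 → run B
t=3: queue=[B,C,E,D,G] q_used=1 → run B
t=4: queue=[C,E,D,G,B] q_used=0 → run C
t=5: queue=[C,E,D,G,B,H] q_used=1 → run C
t=6: queue=[E,D,G,B,H,C] q_used=0 → run E
t=7: queue=[E,D,G,B,H,C] q_used=1 → run E
t=8: queue=[D,G,B,H,C,E] q_used=0 → run D
t=9: queue=[D,G,B,H,C,E] q_used=1 → run D
t=10: queue=[G,B,H,C,E,D] q_used=0 → run G
t=11: queue=[G,B,H,C,E,D] q_used=1 → run G
t=12: queue=[B,H,C,E,D,G] q_used=0 → run B
t=13: queue=[B,H,C,E,D,G] q_used=1 → run B
t=14: queue=[H,C,E,D,G,B] q_used=0 → run H
t=15: queue=[H,C,E,D,G,B] q_used=1 → run H
t=16: queue=[C,E,D,G,B,H] q_used=0 → run C
t=17: queue=[C,E,D,G,B,H] q_used=1 → run C
t=18: queue=[E,D,G,B,H,C] q_used=0 → run E
t=19: queue=[E,D,G,B,H,C] q_used=1 → run E
t=20: queue=[D,G,B,H,C,E] q_used=0 → run D
t=21: queue=[D,G,B,H,C,E] q_used=1 → run D
t=22: queue=[G,B,H,C,E,D] q_used=0 → run G
t=23: queue=[G,B,H,C,E,D] q_used=1 → run G
t=24: queue=[B,H,C,E,D,G] q_used=0 → run B
t=25: queue=[B,H,C,E,D,G] q_used=1 → run B
t=26: queue=[H,C,E,D,G] q_used=0 → run H
t=27: queue=[H,C,E,D,G] q_used=1 → run H
t=28: queue=[C,E,D,G,H] q_used=0 → run C
t=29: queue=[C,E,D,G,H] q_used=1 → run C
t=30: queue=[E,D,G,H,C] q_used=0 → run E
t=31: queue=[D,G,H,C] q_used=0 → run D
t=32: queue=[D,G,H,C] q_used=1 → run D
t=33: queue=[G,H,C] q_used=0 → run G
t=34: queue=[G,H,C] q_used=1 → run G
t=35: queue=[H,C,G] q_used=0 → run H
t=36: queue=[H,C,G] q_used=1 → run H
t=37: queue=[C,G] q_used=0 → run C
t=38: queue=[G] q_used=0 → run G
t=39: queue=[G] q_used=1 → run G
t=40: (idle)
t=41: (idle)
t=42: (idle)
t=43: (idle)
t=44: (idle)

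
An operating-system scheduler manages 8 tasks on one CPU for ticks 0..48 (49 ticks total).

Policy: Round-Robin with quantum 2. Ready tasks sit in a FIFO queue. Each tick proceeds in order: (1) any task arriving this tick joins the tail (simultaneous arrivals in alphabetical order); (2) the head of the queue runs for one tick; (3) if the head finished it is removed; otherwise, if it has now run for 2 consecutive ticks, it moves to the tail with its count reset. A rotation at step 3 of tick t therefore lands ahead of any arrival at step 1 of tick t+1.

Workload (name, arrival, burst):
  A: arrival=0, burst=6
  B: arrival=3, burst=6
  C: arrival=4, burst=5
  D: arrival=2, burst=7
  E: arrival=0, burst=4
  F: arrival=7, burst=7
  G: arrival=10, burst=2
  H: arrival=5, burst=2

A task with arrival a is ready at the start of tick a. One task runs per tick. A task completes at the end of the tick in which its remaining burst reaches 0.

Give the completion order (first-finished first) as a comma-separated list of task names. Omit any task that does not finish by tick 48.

completion order = E, H, A, G, B, C, D, F

t=0: queue=[A,E] q_used=0 → run A
t=1: queue=[A,E] q_used=1 → run A
t=2: queue=[E,A,D] q_used=0 → run E
t=3: queue=[E,A,D,B] q_used=1 → run E
t=4: queue=[A,D,B,E,C] q_used=0 → run A
t=5: queue=[A,D,B,E,C,H] q_used=1 → run A
t=6: queue=[D,B,E,C,H,A] q_used=0 → run D
t=7: queue=[D,B,E,C,H,A,F] q_used=1 → run D
t=8: queue=[B,E,C,H,A,F,D] q_used=0 → run B
t=9: queue=[B,E,C,H,A,F,D] q_used=1 → run B
t=10: queue=[E,C,H,A,F,D,B,G] q_used=0 → run E
t=11: queue=[E,C,H,A,F,D,B,G] q_used=1 → run E
t=12: queue=[C,H,A,F,D,B,G] q_used=0 → run C
t=13: queue=[C,H,A,F,D,B,G] q_used=1 → run C
t=14: queue=[H,A,F,D,B,G,C] q_used=0 → run H
t=15: queue=[H,A,F,D,B,G,C] q_used=1 → run H
t=16: queue=[A,F,D,B,G,C] q_used=0 → run A
t=17: queue=[A,F,D,B,G,C] q_used=1 → run A
t=18: queue=[F,D,B,G,C] q_used=0 → run F
t=19: queue=[F,D,B,G,C] q_used=1 → run F
t=20: queue=[D,B,G,C,F] q_used=0 → run D
t=21: queue=[D,B,G,C,F] q_used=1 → run D
t=22: queue=[B,G,C,F,D] q_used=0 → run B
t=23: queue=[B,G,C,F,D] q_used=1 → run B
t=24: queue=[G,C,F,D,B] q_used=0 → run G
t=25: queue=[G,C,F,D,B] q_used=1 → run G
t=26: queue=[C,F,D,B] q_used=0 → run C
t=27: queue=[C,F,D,B] q_used=1 → run C
t=28: queue=[F,D,B,C] q_used=0 → run F
t=29: queue=[F,D,B,C] q_used=1 → run F
t=30: queue=[D,B,C,F] q_used=0 → run D
t=31: queue=[D,B,C,F] q_used=1 → run D
t=32: queue=[B,C,F,D] q_used=0 → run B
t=33: queue=[B,C,F,D] q_used=1 → run B
t=34: queue=[C,F,D] q_used=0 → run C
t=35: queue=[F,D] q_used=0 → run F
t=36: queue=[F,D] q_used=1 → run F
t=37: queue=[D,F] q_used=0 → run D
t=38: queue=[F] q_used=0 → run F
t=39: (idle)
t=40: (idle)
t=41: (idle)
t=42: (idle)
t=43: (idle)
t=44: (idle)
t=45: (idle)
t=46: (idle)
t=47: (idle)
t=48: (idle)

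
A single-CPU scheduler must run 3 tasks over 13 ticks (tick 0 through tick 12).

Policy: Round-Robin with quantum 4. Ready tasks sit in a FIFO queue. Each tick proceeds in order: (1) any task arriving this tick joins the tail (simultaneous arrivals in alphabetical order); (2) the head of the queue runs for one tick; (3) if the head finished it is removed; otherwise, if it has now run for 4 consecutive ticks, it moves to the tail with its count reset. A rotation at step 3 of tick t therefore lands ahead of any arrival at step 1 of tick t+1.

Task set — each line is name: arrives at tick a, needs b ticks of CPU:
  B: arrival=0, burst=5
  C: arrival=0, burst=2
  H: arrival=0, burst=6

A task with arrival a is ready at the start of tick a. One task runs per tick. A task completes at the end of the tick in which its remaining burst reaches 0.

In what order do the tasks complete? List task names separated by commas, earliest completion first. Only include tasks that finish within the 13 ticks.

completion order = C, B, H

t=0: queue=[B,C,H] q_used=0 → run B
t=1: queue=[B,C,H] q_used=1 → run B
t=2: queue=[B,C,H] q_used=2 → run B
t=3: queue=[B,C,H] q_used=3 → run B
t=4: queue=[C,H,B] q_used=0 → run C
t=5: queue=[C,H,B] q_used=1 → run C
t=6: queue=[H,B] q_used=0 → run H
t=7: queue=[H,B] q_used=1 → run H
t=8: queue=[H,B] q_used=2 → run H
t=9: queue=[H,B] q_used=3 → run H
t=10: queue=[B,H] q_used=0 → run B
t=11: queue=[H] q_used=0 → run H
t=12: queue=[H] q_used=1 → run H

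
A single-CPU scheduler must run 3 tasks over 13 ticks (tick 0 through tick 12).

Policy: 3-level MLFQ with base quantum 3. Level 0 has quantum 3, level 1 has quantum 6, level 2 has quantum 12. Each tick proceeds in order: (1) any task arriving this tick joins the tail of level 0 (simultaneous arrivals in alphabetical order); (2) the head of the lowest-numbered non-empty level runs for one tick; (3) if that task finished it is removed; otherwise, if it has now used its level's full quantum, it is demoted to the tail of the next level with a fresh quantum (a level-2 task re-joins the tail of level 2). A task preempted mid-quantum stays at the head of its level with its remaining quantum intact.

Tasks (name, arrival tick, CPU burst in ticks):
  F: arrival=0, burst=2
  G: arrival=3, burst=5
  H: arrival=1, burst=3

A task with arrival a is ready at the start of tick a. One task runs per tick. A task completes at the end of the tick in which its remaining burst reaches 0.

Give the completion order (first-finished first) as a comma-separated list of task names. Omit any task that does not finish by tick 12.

t=0: L0/L1/L2 = F/-/- → run F
t=1: L0/L1/L2 = FH/-/- → run F
t=2: L0/L1/L2 = H/-/- → run H
t=3: L0/L1/L2 = HG/-/- → run H
t=4: L0/L1/L2 = HG/-/- → run H
t=5: L0/L1/L2 = G/-/- → run G
t=6: L0/L1/L2 = G/-/- → run G
t=7: L0/L1/L2 = G/-/- → run G
t=8: L0/L1/L2 = -/G/- → run G
t=9: L0/L1/L2 = -/G/- → run G
t=10: (idle)
t=11: (idle)
t=12: (idle)

completion order = F, H, G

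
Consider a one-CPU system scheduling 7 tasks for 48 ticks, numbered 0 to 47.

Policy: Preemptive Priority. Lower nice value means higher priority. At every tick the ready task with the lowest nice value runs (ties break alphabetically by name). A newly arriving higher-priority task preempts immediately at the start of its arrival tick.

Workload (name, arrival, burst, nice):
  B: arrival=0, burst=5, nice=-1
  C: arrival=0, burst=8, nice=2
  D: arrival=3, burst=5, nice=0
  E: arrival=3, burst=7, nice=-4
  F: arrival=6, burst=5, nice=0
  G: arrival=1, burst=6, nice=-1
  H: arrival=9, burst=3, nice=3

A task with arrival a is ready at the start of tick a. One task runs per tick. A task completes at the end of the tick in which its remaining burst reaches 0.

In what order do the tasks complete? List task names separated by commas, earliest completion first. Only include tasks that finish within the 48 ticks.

completion order = E, B, G, D, F, C, H

t=0: ready={B,C} → run B
t=1: ready={B,C,G} → run B
t=2: ready={B,C,G} → run B
t=3: ready={B,C,D,E,G} → run E
t=4: ready={B,C,D,E,G} → run E
t=5: ready={B,C,D,E,G} → run E
t=6: ready={B,C,D,E,F,G} → run E
t=7: ready={B,C,D,E,F,G} → run E
t=8: ready={B,C,D,E,F,G} → run E
t=9: ready={B,C,D,E,F,G,H} → run E
t=10: ready={B,C,D,F,G,H} → run B
t=11: ready={B,C,D,F,G,H} → run B
t=12: ready={C,D,F,G,H} → run G
t=13: ready={C,D,F,G,H} → run G
t=14: ready={C,D,F,G,H} → run G
t=15: ready={C,D,F,G,H} → run G
t=16: ready={C,D,F,G,H} → run G
t=17: ready={C,D,F,G,H} → run G
t=18: ready={C,D,F,H} → run D
t=19: ready={C,D,F,H} → run D
t=20: ready={C,D,F,H} → run D
t=21: ready={C,D,F,H} → run D
t=22: ready={C,D,F,H} → run D
t=23: ready={C,F,H} → run F
t=24: ready={C,F,H} → run F
t=25: ready={C,F,H} → run F
t=26: ready={C,F,H} → run F
t=27: ready={C,F,H} → run F
t=28: ready={C,H} → run C
t=29: ready={C,H} → run C
t=30: ready={C,H} → run C
t=31: ready={C,H} → run C
t=32: ready={C,H} → run C
t=33: ready={C,H} → run C
t=34: ready={C,H} → run C
t=35: ready={C,H} → run C
t=36: ready={H} → run H
t=37: ready={H} → run H
t=38: ready={H} → run H
t=39: (idle)
t=40: (idle)
t=41: (idle)
t=42: (idle)
t=43: (idle)
t=44: (idle)
t=45: (idle)
t=46: (idle)
t=47: (idle)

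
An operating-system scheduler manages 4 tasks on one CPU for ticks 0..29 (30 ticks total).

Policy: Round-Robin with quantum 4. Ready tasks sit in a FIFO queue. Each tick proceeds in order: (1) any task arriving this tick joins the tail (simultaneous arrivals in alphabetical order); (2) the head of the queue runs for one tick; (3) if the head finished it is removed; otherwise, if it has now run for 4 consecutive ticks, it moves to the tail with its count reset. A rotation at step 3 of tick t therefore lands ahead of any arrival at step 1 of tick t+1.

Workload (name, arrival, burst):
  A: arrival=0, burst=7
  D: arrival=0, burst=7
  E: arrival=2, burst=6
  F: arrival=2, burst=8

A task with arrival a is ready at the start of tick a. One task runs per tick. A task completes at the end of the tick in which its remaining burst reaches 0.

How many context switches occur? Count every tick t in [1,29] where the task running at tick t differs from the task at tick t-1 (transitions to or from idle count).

context switches = 8

t=0: queue=[A,D] q_used=0 → run A
t=1: queue=[A,D] q_used=1 → run A
t=2: queue=[A,D,E,F] q_used=2 → run A
t=3: queue=[A,D,E,F] q_used=3 → run A
t=4: queue=[D,E,F,A] q_used=0 → run D
t=5: queue=[D,E,F,A] q_used=1 → run D
t=6: queue=[D,E,F,A] q_used=2 → run D
t=7: queue=[D,E,F,A] q_used=3 → run D
t=8: queue=[E,F,A,D] q_used=0 → run E
t=9: queue=[E,F,A,D] q_used=1 → run E
t=10: queue=[E,F,A,D] q_used=2 → run E
t=11: queue=[E,F,A,D] q_used=3 → run E
t=12: queue=[F,A,D,E] q_used=0 → run F
t=13: queue=[F,A,D,E] q_used=1 → run F
t=14: queue=[F,A,D,E] q_used=2 → run F
t=15: queue=[F,A,D,E] q_used=3 → run F
t=16: queue=[A,D,E,F] q_used=0 → run A
t=17: queue=[A,D,E,F] q_used=1 → run A
t=18: queue=[A,D,E,F] q_used=2 → run A
t=19: queue=[D,E,F] q_used=0 → run D
t=20: queue=[D,E,F] q_used=1 → run D
t=21: queue=[D,E,F] q_used=2 → run D
t=22: queue=[E,F] q_used=0 → run E
t=23: queue=[E,F] q_used=1 → run E
t=24: queue=[F] q_used=0 → run F
t=25: queue=[F] q_used=1 → run F
t=26: queue=[F] q_used=2 → run F
t=27: queue=[F] q_used=3 → run F
t=28: (idle)
t=29: (idle)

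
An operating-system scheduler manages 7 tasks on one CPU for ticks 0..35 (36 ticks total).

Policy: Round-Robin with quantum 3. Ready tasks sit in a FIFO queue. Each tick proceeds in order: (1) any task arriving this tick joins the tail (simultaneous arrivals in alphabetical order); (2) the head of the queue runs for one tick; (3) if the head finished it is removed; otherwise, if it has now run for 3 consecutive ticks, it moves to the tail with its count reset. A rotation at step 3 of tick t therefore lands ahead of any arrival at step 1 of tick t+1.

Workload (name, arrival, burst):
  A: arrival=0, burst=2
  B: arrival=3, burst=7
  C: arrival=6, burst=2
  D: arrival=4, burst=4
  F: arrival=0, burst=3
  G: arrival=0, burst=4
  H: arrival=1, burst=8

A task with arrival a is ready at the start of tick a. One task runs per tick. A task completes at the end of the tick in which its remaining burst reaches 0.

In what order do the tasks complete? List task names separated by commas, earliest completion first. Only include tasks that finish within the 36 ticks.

t=0: queue=[A,F,G] q_used=0 → run A
t=1: queue=[A,F,G,H] q_used=1 → run A
t=2: queue=[F,G,H] q_used=0 → run F
t=3: queue=[F,G,H,B] q_used=1 → run F
t=4: queue=[F,G,H,B,D] q_used=2 → run F
t=5: queue=[G,H,B,D] q_used=0 → run G
t=6: queue=[G,H,B,D,C] q_used=1 → run G
t=7: queue=[G,H,B,D,C] q_used=2 → run G
t=8: queue=[H,B,D,C,G] q_used=0 → run H
t=9: queue=[H,B,D,C,G] q_used=1 → run H
t=10: queue=[H,B,D,C,G] q_used=2 → run H
t=11: queue=[B,D,C,G,H] q_used=0 → run B
t=12: queue=[B,D,C,G,H] q_used=1 → run B
t=13: queue=[B,D,C,G,H] q_used=2 → run B
t=14: queue=[D,C,G,H,B] q_used=0 → run D
t=15: queue=[D,C,G,H,B] q_used=1 → run D
t=16: queue=[D,C,G,H,B] q_used=2 → run D
t=17: queue=[C,G,H,B,D] q_used=0 → run C
t=18: queue=[C,G,H,B,D] q_used=1 → run C
t=19: queue=[G,H,B,D] q_used=0 → run G
t=20: queue=[H,B,D] q_used=0 → run H
t=21: queue=[H,B,D] q_used=1 → run H
t=22: queue=[H,B,D] q_used=2 → run H
t=23: queue=[B,D,H] q_used=0 → run B
t=24: queue=[B,D,H] q_used=1 → run B
t=25: queue=[B,D,H] q_used=2 → run B
t=26: queue=[D,H,B] q_used=0 → run D
t=27: queue=[H,B] q_used=0 → run H
t=28: queue=[H,B] q_used=1 → run H
t=29: queue=[B] q_used=0 → run B
t=30: (idle)
t=31: (idle)
t=32: (idle)
t=33: (idle)
t=34: (idle)
t=35: (idle)

completion order = A, F, C, G, D, H, B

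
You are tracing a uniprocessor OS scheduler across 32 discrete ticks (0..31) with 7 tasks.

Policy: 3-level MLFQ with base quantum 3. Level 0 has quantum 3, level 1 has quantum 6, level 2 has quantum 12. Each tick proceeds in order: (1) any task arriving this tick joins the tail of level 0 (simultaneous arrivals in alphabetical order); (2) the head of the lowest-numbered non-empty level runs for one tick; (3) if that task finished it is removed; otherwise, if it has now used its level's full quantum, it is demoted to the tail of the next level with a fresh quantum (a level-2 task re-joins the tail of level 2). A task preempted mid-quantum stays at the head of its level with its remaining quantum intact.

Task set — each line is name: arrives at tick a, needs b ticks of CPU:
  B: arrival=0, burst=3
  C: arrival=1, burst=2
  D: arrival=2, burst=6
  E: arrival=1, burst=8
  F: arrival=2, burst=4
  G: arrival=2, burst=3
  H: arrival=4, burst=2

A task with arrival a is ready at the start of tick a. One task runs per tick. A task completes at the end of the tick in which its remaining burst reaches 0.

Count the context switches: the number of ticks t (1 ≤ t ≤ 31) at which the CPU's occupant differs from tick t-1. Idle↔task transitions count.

t=0: L0/L1/L2 = B/-/- → run B
t=1: L0/L1/L2 = BCE/-/- → run B
t=2: L0/L1/L2 = BCEDFG/-/- → run B
t=3: L0/L1/L2 = CEDFG/-/- → run C
t=4: L0/L1/L2 = CEDFGH/-/- → run C
t=5: L0/L1/L2 = EDFGH/-/- → run E
t=6: L0/L1/L2 = EDFGH/-/- → run E
t=7: L0/L1/L2 = EDFGH/-/- → run E
t=8: L0/L1/L2 = DFGH/E/- → run D
t=9: L0/L1/L2 = DFGH/E/- → run D
t=10: L0/L1/L2 = DFGH/E/- → run D
t=11: L0/L1/L2 = FGH/ED/- → run F
t=12: L0/L1/L2 = FGH/ED/- → run F
t=13: L0/L1/L2 = FGH/ED/- → run F
t=14: L0/L1/L2 = GH/EDF/- → run G
t=15: L0/L1/L2 = GH/EDF/- → run G
t=16: L0/L1/L2 = GH/EDF/- → run G
t=17: L0/L1/L2 = H/EDF/- → run H
t=18: L0/L1/L2 = H/EDF/- → run H
t=19: L0/L1/L2 = -/EDF/- → run E
t=20: L0/L1/L2 = -/EDF/- → run E
t=21: L0/L1/L2 = -/EDF/- → run E
t=22: L0/L1/L2 = -/EDF/- → run E
t=23: L0/L1/L2 = -/EDF/- → run E
t=24: L0/L1/L2 = -/DF/- → run D
t=25: L0/L1/L2 = -/DF/- → run D
t=26: L0/L1/L2 = -/DF/- → run D
t=27: L0/L1/L2 = -/F/- → run F
t=28: (idle)
t=29: (idle)
t=30: (idle)
t=31: (idle)

context switches = 10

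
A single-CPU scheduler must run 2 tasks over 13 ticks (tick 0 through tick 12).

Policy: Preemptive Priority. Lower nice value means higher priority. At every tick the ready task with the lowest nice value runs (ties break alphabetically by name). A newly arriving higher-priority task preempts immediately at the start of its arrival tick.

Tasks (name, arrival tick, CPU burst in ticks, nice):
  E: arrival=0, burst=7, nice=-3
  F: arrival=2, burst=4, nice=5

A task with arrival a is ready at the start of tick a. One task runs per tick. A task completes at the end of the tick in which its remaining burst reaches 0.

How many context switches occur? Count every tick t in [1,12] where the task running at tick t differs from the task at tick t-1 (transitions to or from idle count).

context switches = 2

t=0: ready={E} → run E
t=1: ready={E} → run E
t=2: ready={E,F} → run E
t=3: ready={E,F} → run E
t=4: ready={E,F} → run E
t=5: ready={E,F} → run E
t=6: ready={E,F} → run E
t=7: ready={F} → run F
t=8: ready={F} → run F
t=9: ready={F} → run F
t=10: ready={F} → run F
t=11: (idle)
t=12: (idle)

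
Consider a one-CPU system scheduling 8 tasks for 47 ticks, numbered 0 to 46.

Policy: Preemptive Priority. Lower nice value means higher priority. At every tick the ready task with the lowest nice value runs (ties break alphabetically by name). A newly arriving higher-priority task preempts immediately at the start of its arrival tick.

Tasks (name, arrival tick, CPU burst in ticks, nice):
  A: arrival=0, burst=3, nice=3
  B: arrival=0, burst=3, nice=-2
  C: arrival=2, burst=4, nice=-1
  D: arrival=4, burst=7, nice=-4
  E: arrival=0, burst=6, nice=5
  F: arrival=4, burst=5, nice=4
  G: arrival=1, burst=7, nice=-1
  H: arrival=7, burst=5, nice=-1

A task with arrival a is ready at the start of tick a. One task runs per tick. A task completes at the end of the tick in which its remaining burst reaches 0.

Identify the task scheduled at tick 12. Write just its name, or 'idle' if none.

t=0: ready={A,B,E} → run B
t=1: ready={A,B,E,G} → run B
t=2: ready={A,B,C,E,G} → run B
t=3: ready={A,C,E,G} → run C
t=4: ready={A,C,D,E,F,G} → run D
t=5: ready={A,C,D,E,F,G} → run D
t=6: ready={A,C,D,E,F,G} → run D
t=7: ready={A,C,D,E,F,G,H} → run D
t=8: ready={A,C,D,E,F,G,H} → run D
t=9: ready={A,C,D,E,F,G,H} → run D
t=10: ready={A,C,D,E,F,G,H} → run D
t=11: ready={A,C,E,F,G,H} → run C
t=12: ready={A,C,E,F,G,H} → run C
t=13: ready={A,C,E,F,G,H} → run C
t=14: ready={A,E,F,G,H} → run G
t=15: ready={A,E,F,G,H} → run G
t=16: ready={A,E,F,G,H} → run G
t=17: ready={A,E,F,G,H} → run G
t=18: ready={A,E,F,G,H} → run G
t=19: ready={A,E,F,G,H} → run G
t=20: ready={A,E,F,G,H} → run G
t=21: ready={A,E,F,H} → run H
t=22: ready={A,E,F,H} → run H
t=23: ready={A,E,F,H} → run H
t=24: ready={A,E,F,H} → run H
t=25: ready={A,E,F,H} → run H
t=26: ready={A,E,F} → run A
t=27: ready={A,E,F} → run A
t=28: ready={A,E,F} → run A
t=29: ready={E,F} → run F
t=30: ready={E,F} → run F
t=31: ready={E,F} → run F
t=32: ready={E,F} → run F
t=33: ready={E,F} → run F
t=34: ready={E} → run E
t=35: ready={E} → run E
t=36: ready={E} → run E
t=37: ready={E} → run E
t=38: ready={E} → run E
t=39: ready={E} → run E
t=40: (idle)
t=41: (idle)
t=42: (idle)
t=43: (idle)
t=44: (idle)
t=45: (idle)
t=46: (idle)

running at tick 12 = C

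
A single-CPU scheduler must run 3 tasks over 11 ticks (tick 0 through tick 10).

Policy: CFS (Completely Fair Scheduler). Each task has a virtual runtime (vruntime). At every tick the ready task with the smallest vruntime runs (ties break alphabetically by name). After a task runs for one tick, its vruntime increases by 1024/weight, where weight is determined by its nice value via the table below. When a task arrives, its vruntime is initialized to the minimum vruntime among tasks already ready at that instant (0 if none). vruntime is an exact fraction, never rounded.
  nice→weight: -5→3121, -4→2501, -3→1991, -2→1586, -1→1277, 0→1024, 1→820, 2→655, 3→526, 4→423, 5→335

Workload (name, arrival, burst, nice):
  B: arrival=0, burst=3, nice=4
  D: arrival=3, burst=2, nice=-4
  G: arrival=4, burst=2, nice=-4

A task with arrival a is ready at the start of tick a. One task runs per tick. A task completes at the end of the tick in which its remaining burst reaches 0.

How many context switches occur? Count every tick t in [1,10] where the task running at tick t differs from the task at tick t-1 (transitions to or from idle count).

context switches = 3

t=0: vr[B=0] → run B
t=1: vr[B=1024/423] → run B
t=2: vr[B=2048/423] → run B
t=3: vr[D=0] → run D
t=4: vr[D=1024/2501 G=1024/2501] → run D
t=5: vr[G=1024/2501] → run G
t=6: vr[G=2048/2501] → run G
t=7: (idle)
t=8: (idle)
t=9: (idle)
t=10: (idle)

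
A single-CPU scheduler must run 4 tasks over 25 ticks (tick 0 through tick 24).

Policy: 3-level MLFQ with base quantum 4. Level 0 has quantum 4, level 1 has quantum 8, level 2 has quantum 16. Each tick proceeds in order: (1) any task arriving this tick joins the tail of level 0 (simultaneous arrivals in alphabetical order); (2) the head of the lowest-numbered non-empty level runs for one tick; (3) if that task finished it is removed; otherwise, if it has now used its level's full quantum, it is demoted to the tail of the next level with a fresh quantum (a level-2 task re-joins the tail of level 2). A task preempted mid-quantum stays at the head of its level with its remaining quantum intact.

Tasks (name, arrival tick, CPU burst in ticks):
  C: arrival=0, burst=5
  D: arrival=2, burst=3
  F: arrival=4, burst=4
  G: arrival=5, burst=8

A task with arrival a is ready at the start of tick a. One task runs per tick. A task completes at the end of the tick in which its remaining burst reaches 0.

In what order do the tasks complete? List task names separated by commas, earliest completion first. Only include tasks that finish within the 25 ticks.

t=0: L0/L1/L2 = C/-/- → run C
t=1: L0/L1/L2 = C/-/- → run C
t=2: L0/L1/L2 = CD/-/- → run C
t=3: L0/L1/L2 = CD/-/- → run C
t=4: L0/L1/L2 = DF/C/- → run D
t=5: L0/L1/L2 = DFG/C/- → run D
t=6: L0/L1/L2 = DFG/C/- → run D
t=7: L0/L1/L2 = FG/C/- → run F
t=8: L0/L1/L2 = FG/C/- → run F
t=9: L0/L1/L2 = FG/C/- → run F
t=10: L0/L1/L2 = FG/C/- → run F
t=11: L0/L1/L2 = G/C/- → run G
t=12: L0/L1/L2 = G/C/- → run G
t=13: L0/L1/L2 = G/C/- → run G
t=14: L0/L1/L2 = G/C/- → run G
t=15: L0/L1/L2 = -/CG/- → run C
t=16: L0/L1/L2 = -/G/- → run G
t=17: L0/L1/L2 = -/G/- → run G
t=18: L0/L1/L2 = -/G/- → run G
t=19: L0/L1/L2 = -/G/- → run G
t=20: (idle)
t=21: (idle)
t=22: (idle)
t=23: (idle)
t=24: (idle)

completion order = D, F, C, G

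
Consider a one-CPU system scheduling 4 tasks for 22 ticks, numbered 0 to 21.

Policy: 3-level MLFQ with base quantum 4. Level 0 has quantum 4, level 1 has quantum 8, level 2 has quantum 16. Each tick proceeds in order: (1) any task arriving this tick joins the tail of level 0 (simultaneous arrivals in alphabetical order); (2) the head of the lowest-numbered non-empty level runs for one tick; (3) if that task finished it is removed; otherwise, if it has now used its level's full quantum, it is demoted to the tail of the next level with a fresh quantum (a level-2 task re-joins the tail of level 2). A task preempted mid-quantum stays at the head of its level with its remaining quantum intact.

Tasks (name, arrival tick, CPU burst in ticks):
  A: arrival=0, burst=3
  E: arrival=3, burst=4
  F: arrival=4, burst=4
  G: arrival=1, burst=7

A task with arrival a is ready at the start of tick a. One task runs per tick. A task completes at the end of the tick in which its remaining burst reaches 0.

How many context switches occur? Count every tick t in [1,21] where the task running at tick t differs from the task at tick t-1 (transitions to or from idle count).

t=0: L0/L1/L2 = A/-/- → run A
t=1: L0/L1/L2 = AG/-/- → run A
t=2: L0/L1/L2 = AG/-/- → run A
t=3: L0/L1/L2 = GE/-/- → run G
t=4: L0/L1/L2 = GEF/-/- → run G
t=5: L0/L1/L2 = GEF/-/- → run G
t=6: L0/L1/L2 = GEF/-/- → run G
t=7: L0/L1/L2 = EF/G/- → run E
t=8: L0/L1/L2 = EF/G/- → run E
t=9: L0/L1/L2 = EF/G/- → run E
t=10: L0/L1/L2 = EF/G/- → run E
t=11: L0/L1/L2 = F/G/- → run F
t=12: L0/L1/L2 = F/G/- → run F
t=13: L0/L1/L2 = F/G/- → run F
t=14: L0/L1/L2 = F/G/- → run F
t=15: L0/L1/L2 = -/G/- → run G
t=16: L0/L1/L2 = -/G/- → run G
t=17: L0/L1/L2 = -/G/- → run G
t=18: (idle)
t=19: (idle)
t=20: (idle)
t=21: (idle)

context switches = 5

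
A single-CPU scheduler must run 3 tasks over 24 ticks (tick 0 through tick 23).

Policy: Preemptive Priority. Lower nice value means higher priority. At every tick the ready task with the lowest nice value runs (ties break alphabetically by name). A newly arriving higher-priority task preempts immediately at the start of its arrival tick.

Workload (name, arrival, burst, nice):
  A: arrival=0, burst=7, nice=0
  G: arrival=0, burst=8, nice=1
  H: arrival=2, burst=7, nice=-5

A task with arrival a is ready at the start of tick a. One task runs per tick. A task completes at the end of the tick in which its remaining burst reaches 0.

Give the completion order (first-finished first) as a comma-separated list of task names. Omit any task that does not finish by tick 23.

t=0: ready={A,G} → run A
t=1: ready={A,G} → run A
t=2: ready={A,G,H} → run H
t=3: ready={A,G,H} → run H
t=4: ready={A,G,H} → run H
t=5: ready={A,G,H} → run H
t=6: ready={A,G,H} → run H
t=7: ready={A,G,H} → run H
t=8: ready={A,G,H} → run H
t=9: ready={A,G} → run A
t=10: ready={A,G} → run A
t=11: ready={A,G} → run A
t=12: ready={A,G} → run A
t=13: ready={A,G} → run A
t=14: ready={G} → run G
t=15: ready={G} → run G
t=16: ready={G} → run G
t=17: ready={G} → run G
t=18: ready={G} → run G
t=19: ready={G} → run G
t=20: ready={G} → run G
t=21: ready={G} → run G
t=22: (idle)
t=23: (idle)

completion order = H, A, G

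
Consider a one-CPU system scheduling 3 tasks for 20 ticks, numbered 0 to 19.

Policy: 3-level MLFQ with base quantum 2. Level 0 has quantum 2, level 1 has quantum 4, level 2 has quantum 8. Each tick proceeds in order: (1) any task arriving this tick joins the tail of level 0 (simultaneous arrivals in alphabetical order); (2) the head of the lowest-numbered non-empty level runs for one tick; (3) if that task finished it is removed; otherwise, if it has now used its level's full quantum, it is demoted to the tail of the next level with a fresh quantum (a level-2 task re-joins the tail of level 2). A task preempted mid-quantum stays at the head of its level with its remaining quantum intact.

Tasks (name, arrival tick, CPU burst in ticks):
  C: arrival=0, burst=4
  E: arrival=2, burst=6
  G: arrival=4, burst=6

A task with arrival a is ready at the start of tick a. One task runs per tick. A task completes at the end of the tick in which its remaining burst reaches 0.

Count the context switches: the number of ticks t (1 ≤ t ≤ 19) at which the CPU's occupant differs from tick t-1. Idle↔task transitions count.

context switches = 6

t=0: L0/L1/L2 = C/-/- → run C
t=1: L0/L1/L2 = C/-/- → run C
t=2: L0/L1/L2 = E/C/- → run E
t=3: L0/L1/L2 = E/C/- → run E
t=4: L0/L1/L2 = G/CE/- → run G
t=5: L0/L1/L2 = G/CE/- → run G
t=6: L0/L1/L2 = -/CEG/- → run C
t=7: L0/L1/L2 = -/CEG/- → run C
t=8: L0/L1/L2 = -/EG/- → run E
t=9: L0/L1/L2 = -/EG/- → run E
t=10: L0/L1/L2 = -/EG/- → run E
t=11: L0/L1/L2 = -/EG/- → run E
t=12: L0/L1/L2 = -/G/- → run G
t=13: L0/L1/L2 = -/G/- → run G
t=14: L0/L1/L2 = -/G/- → run G
t=15: L0/L1/L2 = -/G/- → run G
t=16: (idle)
t=17: (idle)
t=18: (idle)
t=19: (idle)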